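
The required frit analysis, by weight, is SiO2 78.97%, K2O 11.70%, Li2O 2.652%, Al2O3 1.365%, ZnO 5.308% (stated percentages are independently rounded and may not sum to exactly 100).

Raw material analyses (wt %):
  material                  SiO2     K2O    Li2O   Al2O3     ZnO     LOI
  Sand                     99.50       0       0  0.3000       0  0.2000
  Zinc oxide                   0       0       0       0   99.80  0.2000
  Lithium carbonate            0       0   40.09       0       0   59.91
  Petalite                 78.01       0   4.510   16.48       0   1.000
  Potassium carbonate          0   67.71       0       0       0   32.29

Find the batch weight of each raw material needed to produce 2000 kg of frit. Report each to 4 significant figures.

Batch per 2000 kg frit:
  Sand: 1479 kg
  Zinc oxide: 106.4 kg
  Lithium carbonate: 116.7 kg
  Petalite: 138.7 kg
  Potassium carbonate: 345.6 kg
Total batch = 2186 kg; LOI loss = 186.1 kg; yield = 91.49%

Intermediates are shown, with 4-significant-figure rounding, alongside each step — all internal work runs at exact precision through the solve. Every reported result carries a single rounding. All derived quantities are re-derived at full float precision (five oxide percentages, LOI, the yield, glass mass, the totals) using the weight values for 2000 kg of glass, precisely as stated by the problem or the answer.
Per-oxide target masses for 2000 kg frit:
  SiO2: 78.97% × 2000 = 1579 kg
  K2O: 11.70% × 2000 = 234.0 kg
  Li2O: 2.652% × 2000 = 53.04 kg
  Al2O3: 1.365% × 2000 = 27.30 kg
  ZnO: 5.308% × 2000 = 106.2 kg
A balance pass over the oxides, working from each reported weight, against the basis in use (oxide sums agree with the targets up to rounding of the answer):
  SiO2: 1479·0.9950 + 138.7·0.7801 = 1580 kg (target 1579 kg)
  K2O: 345.6·0.6771 = 234.0 kg (target 234.0 kg)
  Li2O: 116.7·0.4009 + 138.7·0.04510 = 53.04 kg (target 53.04 kg)
  Al2O3: 1479·0.003000 + 138.7·0.1648 = 27.29 kg (target 27.30 kg)
  ZnO: 106.4·0.9980 = 106.2 kg (target 106.2 kg)
Glass-mass bookkeeping: batch total minus LOI = 2000 kg (oxide target masses add up to 2000 kg; the stated basis being 2000 kg — a pure rounding effect).
Adding the batch up: Σ batch = 2186 kg; loss to ignition Σ batch·LOI = 186.1 kg; yield = glass ÷ total batch = 91.49%.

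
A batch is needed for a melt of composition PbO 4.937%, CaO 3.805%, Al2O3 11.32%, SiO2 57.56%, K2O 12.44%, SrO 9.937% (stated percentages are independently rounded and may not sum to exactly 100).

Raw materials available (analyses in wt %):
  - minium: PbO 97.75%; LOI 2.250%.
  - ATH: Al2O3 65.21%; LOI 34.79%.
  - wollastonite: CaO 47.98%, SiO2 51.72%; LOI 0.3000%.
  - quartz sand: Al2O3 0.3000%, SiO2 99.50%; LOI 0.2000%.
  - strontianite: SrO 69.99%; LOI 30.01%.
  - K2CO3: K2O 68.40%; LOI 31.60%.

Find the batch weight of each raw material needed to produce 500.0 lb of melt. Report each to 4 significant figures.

Batch per 500.0 lb melt:
  minium: 25.25 lb
  ATH: 85.56 lb
  wollastonite: 39.65 lb
  quartz sand: 268.6 lb
  strontianite: 70.99 lb
  K2CO3: 90.94 lb
Total batch = 581.0 lb; LOI loss = 81.03 lb; yield = 86.05%

Intermediates are displayed rounded to 4 significant digits across the worked steps. The whole derivation carries full float precision at each step — every reported value is rounded only once — all derived quantities (six oxide percentages, LOI, the totals, yield, glass mass) are re-derived starting from the weights at 500.0 lb of glass in exact precision as given in either problem or answer.
Target masses of each oxide per 500.0 lb melt:
  PbO: 4.937% × 500.0 = 24.68 lb
  CaO: 3.805% × 500.0 = 19.02 lb
  Al2O3: 11.32% × 500.0 = 56.60 lb
  SiO2: 57.56% × 500.0 = 287.8 lb
  K2O: 12.44% × 500.0 = 62.20 lb
  SrO: 9.937% × 500.0 = 49.68 lb
Per-oxide balance check with the batch weights as given, against the basis in use (sum by sum, the targets are met inside rounding margins):
  PbO: 25.25·0.9775 = 24.68 lb (target 24.68 lb)
  CaO: 39.65·0.4798 = 19.02 lb (target 19.02 lb)
  Al2O3: 85.56·0.6521 + 268.6·0.003000 = 56.60 lb (target 56.60 lb)
  SiO2: 39.65·0.5172 + 268.6·0.9950 = 287.8 lb (target 287.8 lb)
  K2O: 90.94·0.6840 = 62.20 lb (target 62.20 lb)
  SrO: 70.99·0.6999 = 49.69 lb (target 49.68 lb)
Glass-mass sanity pass: net batch after ignition = 500.0 lb (targets for the oxides total 500.0 lb; with the basis standing at 500.0 lb — differing by rounding only).
Adding the batch up: Σ batch = 581.0 lb; LOI removed, Σ of batch·LOI: 81.03 lb; yield = glass ÷ total batch = 86.05%.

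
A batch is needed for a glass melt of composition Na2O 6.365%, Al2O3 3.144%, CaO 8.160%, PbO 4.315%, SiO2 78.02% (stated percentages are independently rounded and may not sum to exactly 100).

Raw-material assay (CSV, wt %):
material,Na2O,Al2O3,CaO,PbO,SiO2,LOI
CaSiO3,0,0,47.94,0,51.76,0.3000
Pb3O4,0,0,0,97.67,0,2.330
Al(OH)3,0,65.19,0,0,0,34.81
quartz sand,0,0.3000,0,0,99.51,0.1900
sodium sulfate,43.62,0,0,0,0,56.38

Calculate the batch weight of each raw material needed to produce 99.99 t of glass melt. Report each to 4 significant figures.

Batch per 99.99 t glass melt:
  CaSiO3: 17.02 t
  Pb3O4: 4.417 t
  Al(OH)3: 4.502 t
  quartz sand: 69.54 t
  sodium sulfate: 14.59 t
Total batch = 110.1 t; LOI loss = 10.08 t; yield = 90.84%

Working values appear (rounded to four significant digits) in the printout; all internal work carries full float precision in every operation — a single rounding produces each reported value — the derived quantities (the yield, the totals, LOI, glass mass, the five compositions) are computed using the weight values on 99.99 t of glass at full float precision as given in the problem or answer text.
Per-oxide target masses for 99.99 t glass melt:
  Na2O: 6.365% × 99.99 = 6.364 t
  Al2O3: 3.144% × 99.99 = 3.144 t
  CaO: 8.160% × 99.99 = 8.159 t
  PbO: 4.315% × 99.99 = 4.315 t
  SiO2: 78.02% × 99.99 = 78.01 t
Oxide-by-oxide audit on the weights just shown, versus the basis set out (every target is met by its sum exact up to rounding of places):
  Na2O: 14.59·0.4362 = 6.364 t (target 6.364 t)
  Al2O3: 4.502·0.6519 + 69.54·0.003000 = 3.143 t (target 3.144 t)
  CaO: 17.02·0.4794 = 8.159 t (target 8.159 t)
  PbO: 4.417·0.9767 = 4.314 t (target 4.315 t)
  SiO2: 17.02·0.5176 + 69.54·0.9951 = 78.01 t (target 78.01 t)
Glass-mass sanity pass: net batch after ignition = 99.99 t (per-oxide target masses sum to 99.99 t; stated basis 99.99 t — any gap is answer rounding).
Total batch = Σ batch = 110.1 t; Σ batch·LOI gives LOI loss = 10.08 t; yield: glass divided by total = 90.84%.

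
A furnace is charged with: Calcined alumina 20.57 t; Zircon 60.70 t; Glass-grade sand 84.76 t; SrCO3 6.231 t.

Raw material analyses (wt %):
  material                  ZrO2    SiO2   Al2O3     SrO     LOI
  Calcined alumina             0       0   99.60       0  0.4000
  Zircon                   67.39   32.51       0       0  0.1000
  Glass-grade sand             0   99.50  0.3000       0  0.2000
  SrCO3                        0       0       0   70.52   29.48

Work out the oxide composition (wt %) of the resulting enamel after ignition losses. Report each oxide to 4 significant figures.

The working math keeps exact precision end to end. In-progress results are printed (rounded to 4 significant digits) across the worked steps. Each reported result carries a single rounding — derived quantities, which include totals, the four compositions, yield, LOI, net glass mass, are re-derived at exact precision, as set out in question or answer, starting from the weights at 170.1 t of glass.
Oxide-by-oxide delivered mass:
  ZrO2: 60.70·0.6739 = 40.91 t
  SiO2: 60.70·0.3251 + 84.76·0.9950 = 104.1 t
  Al2O3: 20.57·0.9960 + 84.76·0.003000 = 20.74 t
  SrO: 6.231·0.7052 = 4.394 t
LOI: 20.57·0.004000 + 60.70·0.001000 + 84.76·0.002000 + 6.231·0.2948 = 2.149 t
Glass = total batch minus LOI = 172.3 − 2.149 = 170.1 t (equal to the oxide-mass sum)
each wt % is 100 × oxide ÷ glass

Glass mass = 170.1 t (batch 172.3 − LOI 2.149).
Composition: ZrO2 24.05%, SiO2 61.18%, Al2O3 12.19%, SrO 2.583%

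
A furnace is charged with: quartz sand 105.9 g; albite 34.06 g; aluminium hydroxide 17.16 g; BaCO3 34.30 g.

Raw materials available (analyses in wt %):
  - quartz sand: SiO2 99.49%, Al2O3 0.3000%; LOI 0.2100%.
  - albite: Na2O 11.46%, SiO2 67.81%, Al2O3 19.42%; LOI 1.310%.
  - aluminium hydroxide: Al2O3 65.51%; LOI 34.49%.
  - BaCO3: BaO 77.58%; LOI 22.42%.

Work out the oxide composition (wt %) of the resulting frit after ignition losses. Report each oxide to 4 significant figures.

Glass mass = 177.1 g (batch 191.4 − LOI 14.28).
Composition: Na2O 2.203%, SiO2 72.52%, BaO 15.02%, Al2O3 10.26%

In-progress results appear with 4-significant-digit rounding alongside each step — the working math keeps full precision at each step. A single rounding produces each reported number; all derived quantities are re-derived from the batch weights on 177.1 g of glass at full precision (the four compositions, the yield, the totals, net glass mass, ignition loss), exactly as printed in the problem or the answer.
What the batch supplies per oxide:
  Na2O: 34.06·0.1146 = 3.903 g
  SiO2: 105.9·0.9949 + 34.06·0.6781 = 128.5 g
  BaO: 34.30·0.7758 = 26.61 g
  Al2O3: 105.9·0.003000 + 34.06·0.1942 + 17.16·0.6551 = 18.17 g
LOI: 105.9·0.002100 + 34.06·0.01310 + 17.16·0.3449 + 34.30·0.2242 = 14.28 g
Glass mass = batch − LOI = 191.4 − 14.28 = 177.1 g (matching Σ of the oxides)
each oxide over glass, ×100, is wt %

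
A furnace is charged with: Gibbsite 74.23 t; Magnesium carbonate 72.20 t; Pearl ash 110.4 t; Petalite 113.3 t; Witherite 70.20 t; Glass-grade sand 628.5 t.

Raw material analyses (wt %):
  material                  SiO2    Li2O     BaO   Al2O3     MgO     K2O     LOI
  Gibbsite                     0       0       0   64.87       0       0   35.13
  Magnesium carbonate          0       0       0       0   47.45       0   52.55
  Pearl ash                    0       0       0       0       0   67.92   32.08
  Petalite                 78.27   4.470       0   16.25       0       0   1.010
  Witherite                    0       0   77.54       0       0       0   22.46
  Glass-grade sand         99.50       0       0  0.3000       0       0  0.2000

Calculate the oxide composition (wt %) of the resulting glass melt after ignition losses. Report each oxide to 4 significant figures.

All arithmetic carries full precision at each step; intermediates are displayed, rounded to 4 significant digits, across the worked steps; each reported result takes exactly one rounding. Derived quantities are carried in exact precision (the yield, the totals, six oxide percentages, LOI, glass mass) using the weight values for 951.2 t of glass exactly as shown in the question or the answer.
Per-oxide mass from batch:
  SiO2: 113.3·0.7827 + 628.5·0.9950 = 714.0 t
  Li2O: 113.3·0.04470 = 5.065 t
  BaO: 70.20·0.7754 = 54.43 t
  Al2O3: 74.23·0.6487 + 113.3·0.1625 + 628.5·0.003000 = 68.45 t
  MgO: 72.20·0.4745 = 34.26 t
  K2O: 110.4·0.6792 = 74.98 t
LOI: 74.23·0.3513 + 72.20·0.5255 + 110.4·0.3208 + 113.3·0.01010 + 70.20·0.2246 + 628.5·0.002000 = 117.6 t
Glass = total batch minus LOI = 1069 − 117.6 = 951.2 t (consistent with Σ oxide mass)
percent share: oxide ÷ glass, ×100

Glass mass = 951.2 t (batch 1069 − LOI 117.6).
Composition: SiO2 75.06%, Li2O 0.5324%, BaO 5.722%, Al2O3 7.196%, MgO 3.602%, K2O 7.883%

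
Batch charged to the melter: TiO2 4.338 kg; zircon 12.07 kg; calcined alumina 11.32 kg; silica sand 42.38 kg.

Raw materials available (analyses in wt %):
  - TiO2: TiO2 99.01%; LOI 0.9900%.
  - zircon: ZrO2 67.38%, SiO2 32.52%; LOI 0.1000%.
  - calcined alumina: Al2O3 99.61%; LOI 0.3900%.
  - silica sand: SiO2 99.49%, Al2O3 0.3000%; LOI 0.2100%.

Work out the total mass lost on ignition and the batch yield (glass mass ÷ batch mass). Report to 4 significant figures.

Working values appear, rounded to 4 significant digits, in the printout — each numeric step carries full float precision in all steps — a single rounding completes every reported value. The derived quantities (LOI, yield, four oxide percentages, the totals, glass mass) are rebuilt in full precision from the weighed amounts on 69.92 kg of glass as they appear in question or answer.
Loss on ignition, line by line:
  TiO2: 4.338 × 0.009900 = 0.04295 kg
  zircon: 12.07 × 0.001000 = 0.01207 kg
  calcined alumina: 11.32 × 0.003900 = 0.04415 kg
  silica sand: 42.38 × 0.002100 = 0.08900 kg
Total LOI = 0.1882 kg
Glass = batch − LOI = 70.11 − 0.1882 = 69.92 kg

LOI loss = 0.1882 kg; glass = 69.92 kg; yield = 99.73%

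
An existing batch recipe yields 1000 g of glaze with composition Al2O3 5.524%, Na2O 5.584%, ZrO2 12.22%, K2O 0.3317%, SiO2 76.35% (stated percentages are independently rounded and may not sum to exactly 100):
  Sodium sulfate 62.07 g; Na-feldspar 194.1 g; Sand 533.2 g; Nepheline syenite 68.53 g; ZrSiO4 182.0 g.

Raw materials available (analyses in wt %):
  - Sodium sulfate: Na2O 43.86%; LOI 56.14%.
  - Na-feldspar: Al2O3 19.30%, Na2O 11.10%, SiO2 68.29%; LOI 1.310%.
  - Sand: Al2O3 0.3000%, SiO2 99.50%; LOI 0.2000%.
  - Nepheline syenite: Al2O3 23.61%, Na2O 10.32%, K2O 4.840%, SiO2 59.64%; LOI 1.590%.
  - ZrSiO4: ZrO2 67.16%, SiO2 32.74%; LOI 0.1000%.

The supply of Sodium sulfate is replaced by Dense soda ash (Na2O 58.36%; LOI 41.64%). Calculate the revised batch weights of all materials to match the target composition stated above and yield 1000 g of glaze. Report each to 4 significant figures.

Mid-chain values are displayed with 4-significant-figure rounding in the printout; the working math runs at exact precision throughout. Every reported value undergoes a single rounding. The derived quantities are computed in full float precision (ignition loss, the totals, the five compositions, net glass mass, the yield) from the weighed amounts at 1000 g of glass, as given in either problem or answer.
Target oxide masses per 1000 g glaze:
  Al2O3: 5.524% × 1000 = 55.24 g
  Na2O: 5.584% × 1000 = 55.84 g
  ZrO2: 12.22% × 1000 = 122.2 g
  K2O: 0.3317% × 1000 = 3.317 g
  SiO2: 76.35% × 1000 = 763.5 g
Verifying the oxide balance given the weights on record, against the basis in use (each sum matches its target mass given rounding of the digits):
  Al2O3: 194.1·0.1930 + 533.2·0.003000 + 68.53·0.2361 = 55.24 g (target 55.24 g)
  Na2O: 46.65·0.5836 + 194.1·0.1110 + 68.53·0.1032 = 55.84 g (target 55.84 g)
  ZrO2: 182.0·0.6716 = 122.2 g (target 122.2 g)
  K2O: 68.53·0.04840 = 3.317 g (target 3.317 g)
  SiO2: 194.1·0.6829 + 533.2·0.9950 + 68.53·0.5964 + 182.0·0.3274 = 763.5 g (target 763.5 g)
Mass balance on the glass: total charge less LOI = 1000 g (per-oxide target masses sum to 1000 g; with the basis standing at 1000 g — deltas are rounding alone).
Adding the batch up: Σ batch = 1024 g; ignition loss, Σ(batch × LOI) = 24.31 g; yield = glass ÷ total batch = 97.63%.

Revised batch per 1000 g glaze:
  Dense soda ash: 46.65 g
  Na-feldspar: 194.1 g
  Sand: 533.2 g
  Nepheline syenite: 68.53 g
  ZrSiO4: 182.0 g
Total batch = 1024 g; LOI loss = 24.31 g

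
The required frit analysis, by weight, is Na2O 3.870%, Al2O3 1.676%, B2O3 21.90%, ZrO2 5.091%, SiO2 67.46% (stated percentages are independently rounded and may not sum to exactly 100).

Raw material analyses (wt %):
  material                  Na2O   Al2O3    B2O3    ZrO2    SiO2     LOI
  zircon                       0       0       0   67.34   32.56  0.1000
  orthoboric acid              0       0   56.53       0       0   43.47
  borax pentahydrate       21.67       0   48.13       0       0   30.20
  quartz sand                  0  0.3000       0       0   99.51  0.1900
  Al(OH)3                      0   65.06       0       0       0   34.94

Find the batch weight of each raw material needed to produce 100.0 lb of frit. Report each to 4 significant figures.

Values along the way are displayed, rounded to four significant digits, in the working. The working math holds full precision end to end. Each reported figure takes just one rounding — derived quantities are recomputed from the batch weights on 100.0 lb of glass at exact precision (the yield, totals, net glass mass, ignition loss, the five compositions), as set out in either problem or answer.
Oxide mass targets, per 100.0 lb frit:
  Na2O: 3.870% × 100.0 = 3.870 lb
  Al2O3: 1.676% × 100.0 = 1.676 lb
  B2O3: 21.90% × 100.0 = 21.90 lb
  ZrO2: 5.091% × 100.0 = 5.091 lb
  SiO2: 67.46% × 100.0 = 67.46 lb
Per-oxide balance check from the weights as reported, against the basis in use (summed amounts equal target values modulo rounding of the values):
  Na2O: 17.86·0.2167 = 3.870 lb (target 3.870 lb)
  Al2O3: 65.32·0.003000 + 2.275·0.6506 = 1.676 lb (target 1.676 lb)
  B2O3: 23.54·0.5653 + 17.86·0.4813 = 21.90 lb (target 21.90 lb)
  ZrO2: 7.560·0.6734 = 5.091 lb (target 5.091 lb)
  SiO2: 7.560·0.3256 + 65.32·0.9951 = 67.46 lb (target 67.46 lb)
Glass-mass sanity pass: whole batch net of LOI = 100.0 lb (summing oxide targets gives 100.0 lb; with the basis standing at 100.0 lb — deltas are rounding alone).
Batch total: Σ batch = 116.6 lb; LOI removed, Σ of batch·LOI: 16.55 lb; yield: glass divided by total = 85.80%.

Batch per 100.0 lb frit:
  zircon: 7.560 lb
  orthoboric acid: 23.54 lb
  borax pentahydrate: 17.86 lb
  quartz sand: 65.32 lb
  Al(OH)3: 2.275 lb
Total batch = 116.6 lb; LOI loss = 16.55 lb; yield = 85.80%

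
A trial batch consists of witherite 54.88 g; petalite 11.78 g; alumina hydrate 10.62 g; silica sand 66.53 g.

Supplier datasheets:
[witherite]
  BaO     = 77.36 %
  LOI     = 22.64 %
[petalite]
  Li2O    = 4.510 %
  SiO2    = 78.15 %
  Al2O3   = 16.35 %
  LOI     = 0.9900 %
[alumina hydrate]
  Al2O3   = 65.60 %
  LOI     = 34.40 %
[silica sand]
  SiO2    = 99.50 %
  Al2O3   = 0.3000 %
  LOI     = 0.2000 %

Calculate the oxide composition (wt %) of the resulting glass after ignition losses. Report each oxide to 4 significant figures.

Glass mass = 127.5 g (batch 143.8 − LOI 16.33).
Composition: Li2O 0.4167%, BaO 33.30%, SiO2 59.15%, Al2O3 7.132%

Working values are printed with 4-significant-figure rounding in the printout — full float precision is carried at every stage — every reported value takes just one rounding; the derived quantities (yield, ignition loss, the four compositions, glass mass, the totals) are re-derived using the weight values for 127.5 g of glass at full precision, exactly as shown in the problem or answer text.
Delivered oxide masses:
  Li2O: 11.78·0.04510 = 0.5313 g
  BaO: 54.88·0.7736 = 42.46 g
  SiO2: 11.78·0.7815 + 66.53·0.9950 = 75.40 g
  Al2O3: 11.78·0.1635 + 10.62·0.6560 + 66.53·0.003000 = 9.092 g
LOI: 54.88·0.2264 + 11.78·0.009900 + 10.62·0.3440 + 66.53·0.002000 = 16.33 g
Glass = total batch minus LOI = 143.8 − 16.33 = 127.5 g (equal to the oxide-mass sum)
oxide / glass × 100 gives the wt %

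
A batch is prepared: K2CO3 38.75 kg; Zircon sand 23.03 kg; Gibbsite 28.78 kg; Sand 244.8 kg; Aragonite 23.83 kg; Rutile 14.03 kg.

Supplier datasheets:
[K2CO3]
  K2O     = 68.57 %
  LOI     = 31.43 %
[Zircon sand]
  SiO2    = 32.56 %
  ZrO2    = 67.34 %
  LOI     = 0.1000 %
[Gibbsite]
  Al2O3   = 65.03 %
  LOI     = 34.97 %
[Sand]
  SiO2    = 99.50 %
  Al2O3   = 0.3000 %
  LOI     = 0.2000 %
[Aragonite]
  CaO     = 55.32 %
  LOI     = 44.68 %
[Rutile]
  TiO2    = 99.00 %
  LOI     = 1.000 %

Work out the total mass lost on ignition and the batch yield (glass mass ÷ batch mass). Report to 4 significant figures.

LOI loss = 33.54 kg; glass = 339.7 kg; yield = 91.01%

Each numeric step holds exact precision in every operation; working values appear, rounded to 4 significant figures, when written out — every reported value receives exactly one rounding; all derived quantities, which include ignition loss, net glass mass, the totals, yield, the six compositions, are rebuilt at full float precision, precisely as stated by the question or the answer, starting from the weights on 339.7 kg of glass.
Loss on ignition, line by line:
  K2CO3: 38.75 × 0.3143 = 12.18 kg
  Zircon sand: 23.03 × 0.001000 = 0.02303 kg
  Gibbsite: 28.78 × 0.3497 = 10.06 kg
  Sand: 244.8 × 0.002000 = 0.4896 kg
  Aragonite: 23.83 × 0.4468 = 10.65 kg
  Rutile: 14.03 × 0.01000 = 0.1403 kg
Total LOI = 33.54 kg
Glass = batch − LOI = 373.2 − 33.54 = 339.7 kg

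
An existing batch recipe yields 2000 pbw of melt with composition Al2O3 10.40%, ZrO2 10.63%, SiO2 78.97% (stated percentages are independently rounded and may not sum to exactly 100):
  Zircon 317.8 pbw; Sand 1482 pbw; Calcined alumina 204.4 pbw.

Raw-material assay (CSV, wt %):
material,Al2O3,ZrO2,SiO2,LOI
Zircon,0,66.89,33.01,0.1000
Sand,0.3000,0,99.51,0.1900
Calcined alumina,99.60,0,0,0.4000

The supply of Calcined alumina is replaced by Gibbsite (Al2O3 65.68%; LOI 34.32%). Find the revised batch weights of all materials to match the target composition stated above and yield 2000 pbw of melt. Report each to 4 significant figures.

Revised batch per 2000 pbw melt:
  Zircon: 317.8 pbw
  Sand: 1482 pbw
  Gibbsite: 309.9 pbw
Total batch = 2110 pbw; LOI loss = 109.5 pbw

All arithmetic keeps full precision through the solve. Values along the way are printed rounded off to 4 significant figures across the worked steps; every reported value receives exactly one rounding — derived quantities, which include net glass mass, ignition loss, the yield, the three compositions, totals, are re-derived in full float precision, exactly as printed in the question or the answer, from the weighed amounts at 2000 pbw of glass.
Per-oxide target masses for 2000 pbw melt:
  Al2O3: 10.40% × 2000 = 208.0 pbw
  ZrO2: 10.63% × 2000 = 212.6 pbw
  SiO2: 78.97% × 2000 = 1579 pbw
Oxide-by-oxide audit on the weights just shown, per the basis as stated (sum by sum, the targets are met up to rounding of the answer):
  Al2O3: 1482·0.003000 + 309.9·0.6568 = 208.0 pbw (target 208.0 pbw)
  ZrO2: 317.8·0.6689 = 212.6 pbw (target 212.6 pbw)
  SiO2: 317.8·0.3301 + 1482·0.9951 = 1580 pbw (target 1579 pbw)
The glass-mass cross-check: total charge less LOI = 2000 pbw (the targets, summed, come to 2000 pbw; against the stated basis, 2000 pbw — any gap is answer rounding).
Batch grand total — Σ batch = 2110 pbw; LOI loss = Σ batch·LOI = 109.5 pbw; as yield: glass ÷ batch → 94.81%.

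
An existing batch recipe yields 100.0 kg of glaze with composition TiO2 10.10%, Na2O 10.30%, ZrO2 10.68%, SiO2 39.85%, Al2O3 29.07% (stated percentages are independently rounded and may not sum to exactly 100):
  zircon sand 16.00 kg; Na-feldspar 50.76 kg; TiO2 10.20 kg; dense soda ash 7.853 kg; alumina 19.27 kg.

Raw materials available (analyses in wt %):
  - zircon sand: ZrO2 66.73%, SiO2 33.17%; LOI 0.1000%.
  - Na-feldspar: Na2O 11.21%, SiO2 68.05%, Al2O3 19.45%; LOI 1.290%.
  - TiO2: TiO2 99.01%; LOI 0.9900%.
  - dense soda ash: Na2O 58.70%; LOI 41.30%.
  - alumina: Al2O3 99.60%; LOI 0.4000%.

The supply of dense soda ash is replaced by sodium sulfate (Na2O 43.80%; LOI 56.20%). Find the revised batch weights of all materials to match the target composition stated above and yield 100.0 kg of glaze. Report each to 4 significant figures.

Mid-chain values are displayed rounded to 4 significant digits at each printed step; all arithmetic holds full precision through the solve — each reported result is rounded exactly once — all derived quantities (LOI, totals, the yield, glass mass, five oxide percentages) are recomputed using the weight values on 100.0 kg of glass in exact precision as written in problem or answer.
Per-oxide target masses for 100.0 kg glaze:
  TiO2: 10.10% × 100.0 = 10.10 kg
  Na2O: 10.30% × 100.0 = 10.30 kg
  ZrO2: 10.68% × 100.0 = 10.68 kg
  SiO2: 39.85% × 100.0 = 39.85 kg
  Al2O3: 29.07% × 100.0 = 29.07 kg
Verifying the oxide balance on the weights just shown, relative to the basis at hand (target by target, the sums agree within answer rounding):
  TiO2: 10.20·0.9901 = 10.10 kg (target 10.10 kg)
  Na2O: 50.76·0.1121 + 10.53·0.4380 = 10.30 kg (target 10.30 kg)
  ZrO2: 16.00·0.6673 = 10.68 kg (target 10.68 kg)
  SiO2: 16.00·0.3317 + 50.76·0.6805 = 39.85 kg (target 39.85 kg)
  Al2O3: 50.76·0.1945 + 19.27·0.9960 = 29.07 kg (target 29.07 kg)
Glass-mass sanity pass: Σ batch − LOI loss = 99.99 kg (the Σ of target masses is 100.0 kg; the stated basis being 100.0 kg — rounding explains the deltas).
Batch grand total — Σ batch = 106.8 kg; LOI removed, Σ of batch·LOI: 6.767 kg; the yield ratio, glass ÷ batch: 93.66%.

Revised batch per 100.0 kg glaze:
  zircon sand: 16.00 kg
  Na-feldspar: 50.76 kg
  TiO2: 10.20 kg
  sodium sulfate: 10.53 kg
  alumina: 19.27 kg
Total batch = 106.8 kg; LOI loss = 6.767 kg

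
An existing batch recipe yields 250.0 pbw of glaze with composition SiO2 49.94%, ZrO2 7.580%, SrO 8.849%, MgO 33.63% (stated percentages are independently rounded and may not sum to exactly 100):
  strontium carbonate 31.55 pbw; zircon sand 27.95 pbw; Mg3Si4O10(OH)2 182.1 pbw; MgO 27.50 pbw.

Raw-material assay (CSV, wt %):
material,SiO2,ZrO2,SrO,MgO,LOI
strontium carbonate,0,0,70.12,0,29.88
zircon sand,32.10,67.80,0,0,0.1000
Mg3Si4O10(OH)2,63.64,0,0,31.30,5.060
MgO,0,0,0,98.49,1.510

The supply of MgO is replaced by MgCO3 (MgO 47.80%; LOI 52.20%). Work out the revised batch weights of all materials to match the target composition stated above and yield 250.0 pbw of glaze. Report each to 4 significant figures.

All internal work keeps full precision at each step. Intermediates are printed with 4-significant-figure rounding across the worked steps. Exactly one rounding is applied to each reported result; all derived quantities, including glass mass, yield, totals, ignition loss, four oxide percentages, are recomputed from the batch weights at 250.0 pbw of glass in exact precision, as set out in either problem or answer.
Target oxide masses per 250.0 pbw glaze:
  SiO2: 49.94% × 250.0 = 124.8 pbw
  ZrO2: 7.580% × 250.0 = 18.95 pbw
  SrO: 8.849% × 250.0 = 22.12 pbw
  MgO: 33.63% × 250.0 = 84.08 pbw
Per-oxide balance check given the weights on record, relative to the basis at hand (every target is met by its sum once rounding is allowed for):
  SiO2: 27.95·0.3210 + 182.1·0.6364 = 124.9 pbw (target 124.8 pbw)
  ZrO2: 27.95·0.6780 = 18.95 pbw (target 18.95 pbw)
  SrO: 31.55·0.7012 = 22.12 pbw (target 22.12 pbw)
  MgO: 182.1·0.3130 + 56.66·0.4780 = 84.08 pbw (target 84.08 pbw)
Glass-mass sanity pass: net batch after ignition = 250.0 pbw (targets for the oxides total 250.0 pbw; stated basis 250.0 pbw — gaps are rounding artifacts).
Whole-batch sum: Σ batch = 298.3 pbw; the LOI term Σ batch·LOI equals 48.25 pbw; the yield ratio, glass ÷ batch: 83.82%.

Revised batch per 250.0 pbw glaze:
  strontium carbonate: 31.55 pbw
  zircon sand: 27.95 pbw
  Mg3Si4O10(OH)2: 182.1 pbw
  MgCO3: 56.66 pbw
Total batch = 298.3 pbw; LOI loss = 48.25 pbw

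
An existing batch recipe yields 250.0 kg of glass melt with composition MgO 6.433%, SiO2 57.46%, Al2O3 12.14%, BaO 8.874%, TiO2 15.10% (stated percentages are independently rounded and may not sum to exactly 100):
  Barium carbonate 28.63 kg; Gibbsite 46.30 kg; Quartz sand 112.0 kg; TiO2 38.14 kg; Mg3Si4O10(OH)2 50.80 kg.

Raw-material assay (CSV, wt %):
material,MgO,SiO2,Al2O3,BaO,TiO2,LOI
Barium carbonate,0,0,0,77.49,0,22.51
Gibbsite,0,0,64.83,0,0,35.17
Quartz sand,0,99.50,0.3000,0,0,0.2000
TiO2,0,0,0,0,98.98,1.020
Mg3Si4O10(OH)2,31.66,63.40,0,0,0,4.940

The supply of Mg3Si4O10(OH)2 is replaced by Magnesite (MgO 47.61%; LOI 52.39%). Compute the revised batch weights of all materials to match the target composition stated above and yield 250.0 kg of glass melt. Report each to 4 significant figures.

Revised batch per 250.0 kg glass melt:
  Barium carbonate: 28.63 kg
  Gibbsite: 46.15 kg
  Quartz sand: 144.4 kg
  TiO2: 38.14 kg
  Magnesite: 33.78 kg
Total batch = 291.1 kg; LOI loss = 41.05 kg

All internal work keeps full precision at each step — working values appear, rounded to four significant figures, when written out. Every reported figure takes exactly one rounding; all derived quantities, including yield, totals, ignition loss, glass mass, five oxide percentages, are recomputed starting from the weights per 250.0 kg of glass at full float precision, precisely as stated by question or answer.
Per-oxide target masses for 250.0 kg glass melt:
  MgO: 6.433% × 250.0 = 16.08 kg
  SiO2: 57.46% × 250.0 = 143.6 kg
  Al2O3: 12.14% × 250.0 = 30.35 kg
  BaO: 8.874% × 250.0 = 22.18 kg
  TiO2: 15.10% × 250.0 = 37.75 kg
Mass-balance tally per oxide working from each reported weight, relative to the basis at hand (target by target, the sums agree given rounding of the digits):
  MgO: 33.78·0.4761 = 16.08 kg (target 16.08 kg)
  SiO2: 144.4·0.9950 = 143.7 kg (target 143.6 kg)
  Al2O3: 46.15·0.6483 + 144.4·0.003000 = 30.35 kg (target 30.35 kg)
  BaO: 28.63·0.7749 = 22.19 kg (target 22.18 kg)
  TiO2: 38.14·0.9898 = 37.75 kg (target 37.75 kg)
Glass-mass sanity pass: total charge less LOI = 250.0 kg (per-oxide target masses sum to 250.0 kg; against the stated basis, 250.0 kg — any gap is answer rounding).
Adding the batch up: Σ batch = 291.1 kg; Σ batch·LOI gives LOI loss = 41.05 kg; the yield ratio, glass ÷ batch: 85.90%.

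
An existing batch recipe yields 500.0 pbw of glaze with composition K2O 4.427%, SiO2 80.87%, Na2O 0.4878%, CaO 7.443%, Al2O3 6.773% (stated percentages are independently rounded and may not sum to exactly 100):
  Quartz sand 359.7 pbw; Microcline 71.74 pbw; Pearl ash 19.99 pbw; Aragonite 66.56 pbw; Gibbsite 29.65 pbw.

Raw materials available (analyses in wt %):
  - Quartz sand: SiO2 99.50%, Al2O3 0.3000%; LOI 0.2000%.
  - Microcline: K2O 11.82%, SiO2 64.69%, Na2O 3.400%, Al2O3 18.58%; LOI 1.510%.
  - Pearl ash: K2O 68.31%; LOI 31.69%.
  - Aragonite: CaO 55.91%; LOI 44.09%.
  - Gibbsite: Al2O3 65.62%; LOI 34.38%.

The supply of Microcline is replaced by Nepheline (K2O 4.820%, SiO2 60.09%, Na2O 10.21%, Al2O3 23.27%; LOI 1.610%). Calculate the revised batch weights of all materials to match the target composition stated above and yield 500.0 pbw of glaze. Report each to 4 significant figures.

Revised batch per 500.0 pbw glaze:
  Quartz sand: 392.0 pbw
  Nepheline: 23.89 pbw
  Pearl ash: 30.72 pbw
  Aragonite: 66.56 pbw
  Gibbsite: 41.34 pbw
Total batch = 554.5 pbw; LOI loss = 54.46 pbw

Working values are shown (rounded to four significant figures) when written out. Each numeric step holds full float precision throughout — a single rounding finalizes every reported value; the derived quantities, including the five compositions, LOI, the yield, glass mass, the totals, are re-derived from the batch weights per 500.0 pbw of glass in exact precision, exactly as shown in problem or answer.
Target masses of each oxide per 500.0 pbw glaze:
  K2O: 4.427% × 500.0 = 22.14 pbw
  SiO2: 80.87% × 500.0 = 404.4 pbw
  Na2O: 0.4878% × 500.0 = 2.439 pbw
  CaO: 7.443% × 500.0 = 37.22 pbw
  Al2O3: 6.773% × 500.0 = 33.86 pbw
Mass-balance tally per oxide on the weights just shown, per the basis as stated (target by target, the sums agree up to rounding of the answer):
  K2O: 23.89·0.04820 + 30.72·0.6831 = 22.14 pbw (target 22.14 pbw)
  SiO2: 392.0·0.9950 + 23.89·0.6009 = 404.4 pbw (target 404.4 pbw)
  Na2O: 23.89·0.1021 = 2.439 pbw (target 2.439 pbw)
  CaO: 66.56·0.5591 = 37.21 pbw (target 37.22 pbw)
  Al2O3: 392.0·0.003000 + 23.89·0.2327 + 41.34·0.6562 = 33.86 pbw (target 33.86 pbw)
Glass-mass closure: net batch after ignition = 500.0 pbw (the Σ of target masses is 500.0 pbw; against the stated basis, 500.0 pbw — differing by rounding only).
Summing the batch: Σ batch = 554.5 pbw; LOI loss = Σ batch·LOI = 54.46 pbw; glass ÷ batch gives a yield of 90.18%.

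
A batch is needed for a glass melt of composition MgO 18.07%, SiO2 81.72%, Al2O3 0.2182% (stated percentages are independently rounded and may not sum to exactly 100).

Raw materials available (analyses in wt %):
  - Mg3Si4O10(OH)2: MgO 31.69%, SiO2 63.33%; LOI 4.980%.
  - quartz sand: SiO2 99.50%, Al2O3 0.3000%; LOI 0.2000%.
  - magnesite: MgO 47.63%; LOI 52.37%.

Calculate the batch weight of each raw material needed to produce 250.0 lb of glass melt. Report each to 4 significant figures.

Batch per 250.0 lb glass melt:
  Mg3Si4O10(OH)2: 36.91 lb
  quartz sand: 181.8 lb
  magnesite: 70.29 lb
Total batch = 289.0 lb; LOI loss = 39.01 lb; yield = 86.50%

The working math carries full precision through every step. Intermediates are shown rounded off to 4 significant digits in the printout — every reported figure takes a single rounding — derived quantities (yield, three oxide percentages, LOI, glass mass, the totals) are carried in exact precision using the weight values at 250.0 lb of glass, exactly as shown in the question or the answer.
Per-oxide target masses for 250.0 lb glass melt:
  MgO: 18.07% × 250.0 = 45.18 lb
  SiO2: 81.72% × 250.0 = 204.3 lb
  Al2O3: 0.2182% × 250.0 = 0.5455 lb
Sums-versus-targets review working from each reported weight, under the basis named above (each sum matches its target mass net of answer rounding effects):
  MgO: 36.91·0.3169 + 70.29·0.4763 = 45.18 lb (target 45.18 lb)
  SiO2: 36.91·0.6333 + 181.8·0.9950 = 204.3 lb (target 204.3 lb)
  Al2O3: 181.8·0.003000 = 0.5454 lb (target 0.5455 lb)
The glass-mass cross-check: total batch − LOI = 250.0 lb (summing oxide targets gives 250.0 lb; basis as stated: 250.0 lb — differing by rounding only).
Adding the batch up: Σ batch = 289.0 lb; the LOI term Σ batch·LOI equals 39.01 lb; yield = glass ÷ total batch = 86.50%.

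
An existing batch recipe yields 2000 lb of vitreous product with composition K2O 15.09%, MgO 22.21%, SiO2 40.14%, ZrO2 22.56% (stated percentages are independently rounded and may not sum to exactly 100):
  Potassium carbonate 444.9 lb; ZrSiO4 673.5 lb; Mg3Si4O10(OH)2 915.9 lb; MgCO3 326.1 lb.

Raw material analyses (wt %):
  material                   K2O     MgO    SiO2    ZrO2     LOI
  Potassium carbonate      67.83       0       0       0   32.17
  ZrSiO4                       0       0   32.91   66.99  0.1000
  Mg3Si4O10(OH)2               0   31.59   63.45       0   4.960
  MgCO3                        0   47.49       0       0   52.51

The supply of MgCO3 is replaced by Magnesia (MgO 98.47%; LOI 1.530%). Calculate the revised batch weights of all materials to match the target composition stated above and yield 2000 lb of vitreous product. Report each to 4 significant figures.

The intermediate values are printed rounded to 4 significant digits when written out. The working math runs at full precision from start to finish — every reported value is rounded exactly once; all derived quantities are carried at exact precision (glass mass, totals, yield, the four compositions, ignition loss) from the weighed amounts per 2000 lb of glass, exactly as printed in the question or the answer.
Oxide mass targets, per 2000 lb vitreous product:
  K2O: 15.09% × 2000 = 301.8 lb
  MgO: 22.21% × 2000 = 444.2 lb
  SiO2: 40.14% × 2000 = 802.8 lb
  ZrO2: 22.56% × 2000 = 451.2 lb
Mass-balance tally per oxide applying the batch weights above, against the basis in use (delivered sums recover each target given rounding of the digits):
  K2O: 444.9·0.6783 = 301.8 lb (target 301.8 lb)
  MgO: 915.9·0.3159 + 157.3·0.9847 = 444.2 lb (target 444.2 lb)
  SiO2: 673.5·0.3291 + 915.9·0.6345 = 802.8 lb (target 802.8 lb)
  ZrO2: 673.5·0.6699 = 451.2 lb (target 451.2 lb)
Auditing the glass mass value: batch Σ − ignition loss = 2000 lb (the Σ of target masses is 2000 lb; against the stated basis, 2000 lb — deltas are rounding alone).
Total batch = Σ batch = 2192 lb; Σ batch·LOI gives LOI loss = 191.6 lb; glass ÷ batch gives a yield of 91.26%.

Revised batch per 2000 lb vitreous product:
  Potassium carbonate: 444.9 lb
  ZrSiO4: 673.5 lb
  Mg3Si4O10(OH)2: 915.9 lb
  Magnesia: 157.3 lb
Total batch = 2192 lb; LOI loss = 191.6 lb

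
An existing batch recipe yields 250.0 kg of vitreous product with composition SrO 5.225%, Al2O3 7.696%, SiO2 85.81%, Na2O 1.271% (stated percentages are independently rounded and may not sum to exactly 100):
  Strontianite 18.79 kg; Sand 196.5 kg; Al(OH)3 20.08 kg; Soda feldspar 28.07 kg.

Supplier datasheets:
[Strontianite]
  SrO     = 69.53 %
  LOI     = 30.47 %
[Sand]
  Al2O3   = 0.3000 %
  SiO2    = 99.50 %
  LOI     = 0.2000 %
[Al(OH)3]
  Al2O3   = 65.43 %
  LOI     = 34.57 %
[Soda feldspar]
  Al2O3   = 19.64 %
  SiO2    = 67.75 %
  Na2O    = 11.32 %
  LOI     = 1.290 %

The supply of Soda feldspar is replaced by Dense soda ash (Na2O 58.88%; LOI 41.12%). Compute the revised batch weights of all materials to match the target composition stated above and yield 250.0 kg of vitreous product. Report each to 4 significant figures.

Revised batch per 250.0 kg vitreous product:
  Strontianite: 18.79 kg
  Sand: 215.6 kg
  Al(OH)3: 28.42 kg
  Dense soda ash: 5.397 kg
Total batch = 268.2 kg; LOI loss = 18.20 kg

The intermediate values are printed, rounded to 4 significant digits, when written out — the working math runs at full float precision at every stage; every reported number includes exactly one rounding; all derived quantities (the totals, ignition loss, glass mass, the four compositions, yield) are carried at full precision from the batch weights at 250.0 kg of glass, exactly as shown in the problem or answer text.
Target oxide masses per 250.0 kg vitreous product:
  SrO: 5.225% × 250.0 = 13.06 kg
  Al2O3: 7.696% × 250.0 = 19.24 kg
  SiO2: 85.81% × 250.0 = 214.5 kg
  Na2O: 1.271% × 250.0 = 3.178 kg
Balance tally, oxide-wise, working from each reported weight, at the basis given (sum by sum, the targets are met once rounding is allowed for):
  SrO: 18.79·0.6953 = 13.06 kg (target 13.06 kg)
  Al2O3: 215.6·0.003000 + 28.42·0.6543 = 19.24 kg (target 19.24 kg)
  SiO2: 215.6·0.9950 = 214.5 kg (target 214.5 kg)
  Na2O: 5.397·0.5888 = 3.178 kg (target 3.178 kg)
Glass mass check: Σ batch − LOI loss = 250.0 kg (the targets, summed, come to 250.0 kg; basis as stated: 250.0 kg — gaps are rounding artifacts).
Whole-batch sum: Σ batch = 268.2 kg; ignition loss, Σ(batch × LOI) = 18.20 kg; as yield: glass ÷ batch → 93.21%.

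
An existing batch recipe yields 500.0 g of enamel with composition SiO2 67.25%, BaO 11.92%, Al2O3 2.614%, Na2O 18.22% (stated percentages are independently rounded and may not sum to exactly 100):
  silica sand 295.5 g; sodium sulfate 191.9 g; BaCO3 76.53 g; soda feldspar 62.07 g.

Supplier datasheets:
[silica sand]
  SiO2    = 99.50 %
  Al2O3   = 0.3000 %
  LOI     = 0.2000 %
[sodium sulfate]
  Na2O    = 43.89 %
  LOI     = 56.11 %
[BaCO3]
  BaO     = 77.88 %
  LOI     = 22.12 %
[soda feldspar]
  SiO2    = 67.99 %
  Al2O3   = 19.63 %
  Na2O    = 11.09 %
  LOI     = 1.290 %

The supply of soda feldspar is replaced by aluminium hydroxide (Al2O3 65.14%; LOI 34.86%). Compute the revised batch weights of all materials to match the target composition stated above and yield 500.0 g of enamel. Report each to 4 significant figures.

Revised batch per 500.0 g enamel:
  silica sand: 337.9 g
  sodium sulfate: 207.6 g
  BaCO3: 76.53 g
  aluminium hydroxide: 18.51 g
Total batch = 640.5 g; LOI loss = 140.5 g

All internal work runs at full precision in all steps — mid-chain values are printed rounded off to 4 significant figures on the page — every reported figure takes a single rounding — all derived quantities, including LOI, yield, net glass mass, the four compositions, the totals, are computed using the weight values per 500.0 g of glass in full precision, as set out in either problem or answer.
Oxide-by-oxide targets in 500.0 g enamel:
  SiO2: 67.25% × 500.0 = 336.2 g
  BaO: 11.92% × 500.0 = 59.60 g
  Al2O3: 2.614% × 500.0 = 13.07 g
  Na2O: 18.22% × 500.0 = 91.10 g
Sums-versus-targets review on the weights just shown, under the basis named above (delivered sums recover each target given rounding of the digits):
  SiO2: 337.9·0.9950 = 336.2 g (target 336.2 g)
  BaO: 76.53·0.7788 = 59.60 g (target 59.60 g)
  Al2O3: 337.9·0.003000 + 18.51·0.6514 = 13.07 g (target 13.07 g)
  Na2O: 207.6·0.4389 = 91.12 g (target 91.10 g)
Auditing the glass mass value: the batch minus its LOI: 500.0 g (targets for the oxides total 500.0 g; basis as stated: 500.0 g — rounding explains the deltas).
Summing the batch: Σ batch = 640.5 g; LOI loss = Σ batch·LOI = 140.5 g; the yield ratio, glass ÷ batch: 78.06%.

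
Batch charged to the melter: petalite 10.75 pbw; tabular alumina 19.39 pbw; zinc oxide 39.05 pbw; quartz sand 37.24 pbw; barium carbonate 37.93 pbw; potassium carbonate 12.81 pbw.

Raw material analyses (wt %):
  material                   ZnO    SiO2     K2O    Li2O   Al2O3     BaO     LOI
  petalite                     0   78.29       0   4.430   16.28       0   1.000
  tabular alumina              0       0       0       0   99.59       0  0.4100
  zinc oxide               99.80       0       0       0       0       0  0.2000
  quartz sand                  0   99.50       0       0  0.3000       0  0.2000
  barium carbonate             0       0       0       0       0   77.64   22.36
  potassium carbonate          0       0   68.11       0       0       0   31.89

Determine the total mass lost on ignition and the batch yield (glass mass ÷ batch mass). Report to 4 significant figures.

LOI loss = 12.91 pbw; glass = 144.3 pbw; yield = 91.79%

Intermediates are printed with 4-significant-figure rounding in the printout — each numeric step keeps full float precision at all times — a single rounding yields every reported result; derived quantities (the six compositions, totals, glass mass, ignition loss, yield) are re-derived in full float precision from the weighed amounts on 144.3 pbw of glass, exactly as shown in the problem or the answer.
Loss on ignition, line by line:
  petalite: 10.75 × 0.01000 = 0.1075 pbw
  tabular alumina: 19.39 × 0.004100 = 0.07950 pbw
  zinc oxide: 39.05 × 0.002000 = 0.07810 pbw
  quartz sand: 37.24 × 0.002000 = 0.07448 pbw
  barium carbonate: 37.93 × 0.2236 = 8.481 pbw
  potassium carbonate: 12.81 × 0.3189 = 4.085 pbw
Total LOI = 12.91 pbw
Glass = batch − LOI = 157.2 − 12.91 = 144.3 pbw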